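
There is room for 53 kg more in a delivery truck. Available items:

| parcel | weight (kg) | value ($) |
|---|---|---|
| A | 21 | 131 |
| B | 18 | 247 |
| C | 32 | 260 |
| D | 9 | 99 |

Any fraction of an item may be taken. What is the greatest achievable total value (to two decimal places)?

Ratios (sorted): B 13.72, D 11.00, C 8.12, A 6.24
take B (18 @ 247); take D (9 @ 99); take 26/32 of C → 211.25. Capacity used 53/53.
Total value = 557.25

557.25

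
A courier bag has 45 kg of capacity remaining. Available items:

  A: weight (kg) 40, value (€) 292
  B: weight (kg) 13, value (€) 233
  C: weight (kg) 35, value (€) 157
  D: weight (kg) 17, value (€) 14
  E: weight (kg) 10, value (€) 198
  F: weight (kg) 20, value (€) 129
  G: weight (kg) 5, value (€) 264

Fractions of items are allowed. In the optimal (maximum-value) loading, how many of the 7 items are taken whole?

3

Greedy by value/weight ratio, highest first.
Ratios (sorted): G 52.80, E 19.80, B 17.92, A 7.30, F 6.45, C 4.49, D 0.82
take G (5 @ 264); take E (10 @ 198); take B (13 @ 233); take 17/40 of A → 124.10. Capacity used 45/45.
3 item(s) taken whole; one partial (take 17/40 of A).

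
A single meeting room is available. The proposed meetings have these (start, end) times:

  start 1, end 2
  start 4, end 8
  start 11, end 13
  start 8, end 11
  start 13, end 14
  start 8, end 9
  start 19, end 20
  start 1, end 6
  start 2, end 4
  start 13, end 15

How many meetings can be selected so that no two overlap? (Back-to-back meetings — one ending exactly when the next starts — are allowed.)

Sort by end time and greedily take each interval whose start is ≥ the last chosen end.
Sorted by end: (1,2)  (2,4)  (1,6)  (4,8)  (8,9)  (8,11)  (11,13)  (13,14)  (13,15)  (19,20)
take (1,2); take (2,4); skip (1,6); take (4,8); take (8,9); skip (8,11); take (11,13); take (13,14); skip (13,15); take (19,20).
Selected 7 meetings.

7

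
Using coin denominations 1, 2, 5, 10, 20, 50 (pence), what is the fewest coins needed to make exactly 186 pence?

186 − 3×50→36 − 1×20→16 − 1×10→6 − 1×5→1 − 1×1→0
Total coins = 3 + 1 + 1 + 1 + 1 = 7

7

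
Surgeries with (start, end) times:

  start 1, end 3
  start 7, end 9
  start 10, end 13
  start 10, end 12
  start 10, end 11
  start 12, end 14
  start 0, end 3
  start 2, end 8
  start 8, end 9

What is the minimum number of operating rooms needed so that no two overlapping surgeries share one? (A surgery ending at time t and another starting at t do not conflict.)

The answer is the maximum number of intervals overlapping at any instant.
Events (time:±→running): 0:+→1 1:+→2 2:+→3 … peak 3.

3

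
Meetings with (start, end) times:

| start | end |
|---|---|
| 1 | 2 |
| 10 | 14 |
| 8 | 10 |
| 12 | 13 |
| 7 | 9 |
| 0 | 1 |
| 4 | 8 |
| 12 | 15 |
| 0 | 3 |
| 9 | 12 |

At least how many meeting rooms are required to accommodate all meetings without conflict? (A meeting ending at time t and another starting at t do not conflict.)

starts: [0, 0, 1, 4, 7, 8, 9, 10, 12, 12]
ends:   [1, 2, 3, 8, 9, 10, 12, 13, 14, 15]
s0→1 s0→2 e1→1 s1→2 e2→1 e3→0 s4→1 s7→2 e8→1 s8→2 e9→1 s9→2 e10→1 s10→2 e12→1 s12→2 s12→3  — peak 3.

3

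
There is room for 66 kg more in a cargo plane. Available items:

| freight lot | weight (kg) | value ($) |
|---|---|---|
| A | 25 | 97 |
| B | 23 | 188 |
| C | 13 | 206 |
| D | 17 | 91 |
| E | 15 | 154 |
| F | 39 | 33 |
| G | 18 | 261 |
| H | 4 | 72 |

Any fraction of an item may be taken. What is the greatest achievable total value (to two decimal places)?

823.78

Sort by value per unit weight and fill in that order.
Ratios (sorted): H 18.00, C 15.85, G 14.50, E 10.27, B 8.17, D 5.35, A 3.88, F 0.85
take H (4 @ 72); take C (13 @ 206); take G (18 @ 261); take E (15 @ 154); take 16/23 of B → 130.78. Capacity used 66/66.
Total value = 823.78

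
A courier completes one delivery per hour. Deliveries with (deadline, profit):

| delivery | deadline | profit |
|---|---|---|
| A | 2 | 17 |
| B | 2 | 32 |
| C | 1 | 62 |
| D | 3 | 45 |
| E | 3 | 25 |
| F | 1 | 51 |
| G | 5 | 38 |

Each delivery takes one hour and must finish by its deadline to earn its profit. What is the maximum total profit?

177

Take jobs in profit order; each goes to the latest open slot no later than its deadline.
Profit order: C=62 F=51 D=45 G=38 B=32 E=25 A=17
Assign: C→slot 1, F skipped, D→slot 3, G→slot 5, B→slot 2, E skipped, A skipped.
Slots: [1:C] [2:B] [3:D] [5:G]
Profit = 62 + 32 + 45 + 38 = 177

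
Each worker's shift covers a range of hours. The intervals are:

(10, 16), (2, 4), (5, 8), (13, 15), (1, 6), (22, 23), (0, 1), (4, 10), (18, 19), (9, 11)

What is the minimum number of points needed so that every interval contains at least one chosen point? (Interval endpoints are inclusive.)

7

Sort by right endpoint; whenever an interval is uncovered, place a point at its right end.
Sorted: [0,1] [2,4] [1,6] [5,8] [4,10] [9,11] [13,15] [10,16] [18,19] [22,23]
{[0,1]} hit by 1; {[2,4],[1,6]} hit by 4; {[5,8],[4,10]} hit by 8; {[9,11]} hit by 11; {[13,15],[10,16]} hit by 15; {[18,19]} hit by 19; {[22,23]} hit by 23.
Points: 1, 4, 8, 11, 15, 19, 23 (7 total).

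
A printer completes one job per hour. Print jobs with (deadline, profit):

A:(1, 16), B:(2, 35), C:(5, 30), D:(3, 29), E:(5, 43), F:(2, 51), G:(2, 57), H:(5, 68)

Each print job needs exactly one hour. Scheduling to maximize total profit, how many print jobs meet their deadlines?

5

Sort by profit descending; place each in the latest free slot ≤ its deadline.
Profit order: H=68 G=57 F=51 E=43 B=35 C=30 D=29 A=16
Assign: H→slot 5, G→slot 2, F→slot 1, E→slot 4, B skipped, C→slot 3, D skipped, A skipped.
Slots: [1:F] [2:G] [3:C] [4:E] [5:H]
5 of 8 scheduled.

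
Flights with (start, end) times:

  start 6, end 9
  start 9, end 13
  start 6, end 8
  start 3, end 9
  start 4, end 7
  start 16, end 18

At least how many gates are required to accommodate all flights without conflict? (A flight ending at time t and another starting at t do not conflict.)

4

The answer is the maximum number of intervals overlapping at any instant.
Events (time:±→running): 3:+→1 4:+→2 6:+→3 6:+→4 … peak 4.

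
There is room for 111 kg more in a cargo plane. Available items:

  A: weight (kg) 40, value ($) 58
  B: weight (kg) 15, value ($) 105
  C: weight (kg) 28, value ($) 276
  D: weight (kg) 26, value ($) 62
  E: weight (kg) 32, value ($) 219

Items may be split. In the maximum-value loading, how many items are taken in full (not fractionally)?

4

Greedy by value/weight ratio, highest first.
Ratios (sorted): C 9.86, B 7.00, E 6.84, D 2.38, A 1.45
take C (28 @ 276); take B (15 @ 105); take E (32 @ 219); take D (26 @ 62); take 10/40 of A → 14.50. Capacity used 111/111.
4 item(s) taken whole; one partial (take 10/40 of A).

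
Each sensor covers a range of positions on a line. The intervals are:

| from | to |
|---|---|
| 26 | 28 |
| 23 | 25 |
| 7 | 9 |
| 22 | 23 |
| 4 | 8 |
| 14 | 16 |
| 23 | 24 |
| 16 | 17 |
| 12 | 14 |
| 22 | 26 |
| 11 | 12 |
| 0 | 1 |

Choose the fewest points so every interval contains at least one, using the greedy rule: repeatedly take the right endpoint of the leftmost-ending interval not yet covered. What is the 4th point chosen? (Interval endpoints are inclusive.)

Sorted: [0,1] [4,8] [7,9] [11,12] [12,14] [14,16] [16,17] [22,23] [23,24] [23,25] [22,26] [26,28]
{[0,1]} hit by 1; {[4,8],[7,9]} hit by 8; {[11,12],[12,14]} hit by 12; {[14,16],[16,17]} hit by 16; {[22,23],[23,24],[23,25],[22,26]} hit by 23; {[26,28]} hit by 28.
Points: 1, 8, 12, 16, 23, 28 (6 total).

16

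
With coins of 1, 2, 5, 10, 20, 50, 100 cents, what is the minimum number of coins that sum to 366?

7

366 − 3×100→66 − 1×50→16 − 1×10→6 − 1×5→1 − 1×1→0
Total coins = 3 + 1 + 1 + 1 + 1 = 7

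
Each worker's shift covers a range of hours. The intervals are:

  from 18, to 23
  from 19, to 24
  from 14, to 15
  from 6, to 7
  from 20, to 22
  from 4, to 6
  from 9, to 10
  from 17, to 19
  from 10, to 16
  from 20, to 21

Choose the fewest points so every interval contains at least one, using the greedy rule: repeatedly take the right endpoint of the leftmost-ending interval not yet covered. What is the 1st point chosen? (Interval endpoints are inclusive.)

Sorted: [4,6] [6,7] [9,10] [14,15] [10,16] [17,19] [20,21] [20,22] [18,23] [19,24]
{[4,6],[6,7]} hit by 6; {[9,10]} hit by 10; {[14,15],[10,16]} hit by 15; {[17,19]} hit by 19; {[20,21],[20,22],[18,23],[19,24]} hit by 21.
Points: 6, 10, 15, 19, 21 (5 total).

6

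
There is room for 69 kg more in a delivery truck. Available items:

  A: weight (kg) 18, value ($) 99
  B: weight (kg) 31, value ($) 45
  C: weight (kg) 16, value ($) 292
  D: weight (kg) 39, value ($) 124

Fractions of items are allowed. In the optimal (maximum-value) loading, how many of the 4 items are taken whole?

Sort by value per unit weight and fill in that order.
Ratios (sorted): C 18.25, A 5.50, D 3.18, B 1.45
take C (16 @ 292); take A (18 @ 99); take 35/39 of D → 111.28. Capacity used 69/69.
2 item(s) taken whole; one partial (take 35/39 of D).

2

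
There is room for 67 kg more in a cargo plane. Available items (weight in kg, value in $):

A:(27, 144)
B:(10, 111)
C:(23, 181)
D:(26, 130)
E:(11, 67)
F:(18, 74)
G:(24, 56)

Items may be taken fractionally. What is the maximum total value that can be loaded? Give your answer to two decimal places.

Sort by value per unit weight and fill in that order.
Ratios (sorted): B 11.10, C 7.87, E 6.09, A 5.33, D 5.00, F 4.11, G 2.33
take B (10 @ 111); take C (23 @ 181); take E (11 @ 67); take 23/27 of A → 122.67. Capacity used 67/67.
Total value = 481.67

481.67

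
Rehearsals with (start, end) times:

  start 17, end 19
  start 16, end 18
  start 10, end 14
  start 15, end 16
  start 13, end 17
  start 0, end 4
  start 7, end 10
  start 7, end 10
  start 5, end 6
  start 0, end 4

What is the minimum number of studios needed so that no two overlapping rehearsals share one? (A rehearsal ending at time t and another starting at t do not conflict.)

The answer is the maximum number of intervals overlapping at any instant.
starts: [0, 0, 5, 7, 7, 10, 13, 15, 16, 17]
ends:   [4, 4, 6, 10, 10, 14, 16, 17, 18, 19]
s0→1 s0→2  — peak 2.

2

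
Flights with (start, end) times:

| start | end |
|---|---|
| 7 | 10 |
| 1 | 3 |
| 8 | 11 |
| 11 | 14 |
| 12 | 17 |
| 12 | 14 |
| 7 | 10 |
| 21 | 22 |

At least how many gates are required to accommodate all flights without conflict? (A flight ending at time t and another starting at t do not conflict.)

Count concurrent intervals with a sweep; the peak is the room count.
starts: [1, 7, 7, 8, 11, 12, 12, 21]
ends:   [3, 10, 10, 11, 14, 14, 17, 22]
s1→1 e3→0 s7→1 s7→2 s8→3  — peak 3.

3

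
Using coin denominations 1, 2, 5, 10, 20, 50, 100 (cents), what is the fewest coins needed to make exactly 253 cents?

5

Greedy: take as many of the largest coin as possible, then repeat with the remainder.
253 = 2×100 + 1×50 + 1×2 + 1×1
Total coins = 2 + 1 + 1 + 1 = 5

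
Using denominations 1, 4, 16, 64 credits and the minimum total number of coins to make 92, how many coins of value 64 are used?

1

Use the largest denomination that fits, subtract, and repeat.
92 − 1×64→28 − 1×16→12 − 3×4→0
Count of 64: 1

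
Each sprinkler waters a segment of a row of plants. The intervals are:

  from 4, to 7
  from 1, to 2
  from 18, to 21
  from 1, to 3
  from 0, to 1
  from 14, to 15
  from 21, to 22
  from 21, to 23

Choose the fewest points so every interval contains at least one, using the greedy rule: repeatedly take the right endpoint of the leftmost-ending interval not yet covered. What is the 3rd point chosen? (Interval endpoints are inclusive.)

Sorted: [0,1] [1,2] [1,3] [4,7] [14,15] [18,21] [21,22] [21,23]
{[0,1],[1,2],[1,3]} hit by 1; {[4,7]} hit by 7; {[14,15]} hit by 15; {[18,21],[21,22],[21,23]} hit by 21.
Points: 1, 7, 15, 21 (4 total).

15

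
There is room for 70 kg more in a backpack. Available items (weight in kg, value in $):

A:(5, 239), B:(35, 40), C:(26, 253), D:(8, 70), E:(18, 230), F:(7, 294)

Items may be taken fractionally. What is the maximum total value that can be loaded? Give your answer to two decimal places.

1092.86

Ratios (sorted): A 47.80, F 42.00, E 12.78, C 9.73, D 8.75, B 1.14
take A (5 @ 239); take F (7 @ 294); take E (18 @ 230); take C (26 @ 253); take D (8 @ 70); take 6/35 of B → 6.86. Capacity used 70/70.
Total value = 1092.86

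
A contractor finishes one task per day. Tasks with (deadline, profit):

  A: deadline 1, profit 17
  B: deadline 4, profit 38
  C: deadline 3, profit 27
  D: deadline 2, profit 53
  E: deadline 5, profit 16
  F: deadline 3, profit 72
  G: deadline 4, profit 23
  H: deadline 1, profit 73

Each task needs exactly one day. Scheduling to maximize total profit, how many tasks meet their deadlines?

5

Take jobs in profit order; each goes to the latest open slot no later than its deadline.
By profit: H(d1,73), F(d3,72), D(d2,53), B(d4,38), C(d3,27), G(d4,23), A(d1,17), E(d5,16)
H→slot 1; F→slot 3; D→slot 2; B→slot 4; C skipped; G skipped; A skipped; E→slot 5.
5 of 8 scheduled.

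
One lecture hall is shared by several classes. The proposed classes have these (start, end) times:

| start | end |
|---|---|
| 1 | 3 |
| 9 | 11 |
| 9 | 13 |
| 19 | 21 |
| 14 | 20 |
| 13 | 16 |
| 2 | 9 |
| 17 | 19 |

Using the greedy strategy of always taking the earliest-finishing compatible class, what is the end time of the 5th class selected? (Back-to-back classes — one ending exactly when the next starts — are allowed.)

21

Sorted by end: (1,3)  (2,9)  (9,11)  (9,13)  (13,16)  (17,19)  (14,20)  (19,21)
take (1,3); skip (2,9); take (9,11); take (13,16); take (17,19); skip (14,20); take (19,21).
Selected: (1,3) (9,11) (13,16) (17,19) (19,21)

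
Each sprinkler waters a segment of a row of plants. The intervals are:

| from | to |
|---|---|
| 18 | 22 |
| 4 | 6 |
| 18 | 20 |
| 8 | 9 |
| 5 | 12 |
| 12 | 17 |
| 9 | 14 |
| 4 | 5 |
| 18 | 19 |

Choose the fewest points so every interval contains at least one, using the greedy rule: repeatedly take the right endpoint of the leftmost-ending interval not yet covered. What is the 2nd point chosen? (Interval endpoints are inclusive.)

Sort by right endpoint; whenever an interval is uncovered, place a point at its right end.
Sorted: [4,5] [4,6] [8,9] [5,12] [9,14] [12,17] [18,19] [18,20] [18,22]
{[4,5],[4,6]} hit by 5; {[8,9],[5,12],[9,14]} hit by 9; {[12,17]} hit by 17; {[18,19],[18,20],[18,22]} hit by 19.
Points: 5, 9, 17, 19 (4 total).

9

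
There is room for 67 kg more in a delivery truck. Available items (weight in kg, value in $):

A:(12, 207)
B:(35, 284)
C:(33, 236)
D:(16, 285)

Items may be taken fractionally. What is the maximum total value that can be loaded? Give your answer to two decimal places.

804.61

Greedy by value/weight ratio, highest first.
Order: D (285/16=17.81) > A (207/12=17.25) > B (284/35=8.11) > C (236/33=7.15)
Fill: take D (16 @ 285) → take A (12 @ 207) → take B (35 @ 284) → take 4/33 of C → 28.61; 67/67 used.
Total value = 804.61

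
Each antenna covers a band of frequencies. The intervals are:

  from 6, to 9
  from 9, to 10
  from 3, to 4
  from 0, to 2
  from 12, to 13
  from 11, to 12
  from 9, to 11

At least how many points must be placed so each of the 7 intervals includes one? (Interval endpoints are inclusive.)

4

Sort by right endpoint; whenever an interval is uncovered, place a point at its right end.
By right end: [0,2]  [3,4]  [6,9]  [9,10]  [9,11]  [11,12]  [12,13]
[0,2] uncovered → point at 2; [3,4] uncovered → point at 4; [6,9] uncovered → point at 9; [11,12] uncovered → point at 12.
Points: 2, 4, 9, 12 (4 total).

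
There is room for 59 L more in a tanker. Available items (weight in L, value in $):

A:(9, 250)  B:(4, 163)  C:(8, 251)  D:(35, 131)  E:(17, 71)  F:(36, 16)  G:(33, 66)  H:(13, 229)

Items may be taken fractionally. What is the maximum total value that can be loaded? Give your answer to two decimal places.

Ratios (sorted): B 40.75, C 31.38, A 27.78, H 17.62, E 4.18, D 3.74, G 2.00, F 0.44
take B (4 @ 163); take C (8 @ 251); take A (9 @ 250); take H (13 @ 229); take E (17 @ 71); take 8/35 of D → 29.94. Capacity used 59/59.
Total value = 993.94

993.94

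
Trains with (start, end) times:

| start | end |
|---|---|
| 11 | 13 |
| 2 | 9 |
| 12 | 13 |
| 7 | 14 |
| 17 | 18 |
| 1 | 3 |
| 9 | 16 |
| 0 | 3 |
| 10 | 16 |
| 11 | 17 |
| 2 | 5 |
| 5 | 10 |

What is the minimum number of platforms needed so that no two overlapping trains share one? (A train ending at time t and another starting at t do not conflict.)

6

The answer is the maximum number of intervals overlapping at any instant.
Events (time:±→running): 0:+→1 1:+→2 2:+→3 2:+→4 3:-→3 3:-→2 5:-→1 5:+→2 7:+→3 9:-→2 9:+→3 10:-→2 10:+→3 11:+→4 11:+→5 12:+→6 … peak 6.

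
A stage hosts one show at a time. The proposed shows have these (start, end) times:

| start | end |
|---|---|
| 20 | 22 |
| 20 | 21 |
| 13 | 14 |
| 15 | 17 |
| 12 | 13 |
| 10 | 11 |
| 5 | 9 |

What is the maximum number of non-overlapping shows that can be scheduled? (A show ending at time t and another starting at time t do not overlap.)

6

Sort by end time and greedily take each interval whose start is ≥ the last chosen end.
Sorted by end: (5,9)  (10,11)  (12,13)  (13,14)  (15,17)  (20,21)  (20,22)
take (5,9); take (10,11); take (12,13); take (13,14); take (15,17); take (20,21); skip (20,22).
Selected 6 shows.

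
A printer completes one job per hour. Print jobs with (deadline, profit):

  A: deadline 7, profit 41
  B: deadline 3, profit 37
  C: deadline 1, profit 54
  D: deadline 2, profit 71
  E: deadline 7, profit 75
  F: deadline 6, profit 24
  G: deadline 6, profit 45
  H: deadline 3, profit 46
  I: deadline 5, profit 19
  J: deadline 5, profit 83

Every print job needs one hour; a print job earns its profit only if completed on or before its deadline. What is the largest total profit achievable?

415

By profit: J(d5,83), E(d7,75), D(d2,71), C(d1,54), H(d3,46), G(d6,45), A(d7,41), B(d3,37), F(d6,24), I(d5,19)
J→slot 5; E→slot 7; D→slot 2; C→slot 1; H→slot 3; G→slot 6; A→slot 4; B skipped; F skipped; I skipped.
Profit = 54 + 71 + 46 + 41 + 83 + 45 + 75 = 415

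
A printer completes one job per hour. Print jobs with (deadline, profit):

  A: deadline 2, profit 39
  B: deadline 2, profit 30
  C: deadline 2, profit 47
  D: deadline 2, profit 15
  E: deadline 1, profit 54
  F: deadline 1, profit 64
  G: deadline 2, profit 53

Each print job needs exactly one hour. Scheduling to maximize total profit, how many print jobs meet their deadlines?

2

Profit order: F=64 E=54 G=53 C=47 A=39 B=30 D=15
Assign: F→slot 1, E skipped, G→slot 2, C skipped, A skipped, B skipped, D skipped.
Slots: [1:F] [2:G]
2 of 7 scheduled.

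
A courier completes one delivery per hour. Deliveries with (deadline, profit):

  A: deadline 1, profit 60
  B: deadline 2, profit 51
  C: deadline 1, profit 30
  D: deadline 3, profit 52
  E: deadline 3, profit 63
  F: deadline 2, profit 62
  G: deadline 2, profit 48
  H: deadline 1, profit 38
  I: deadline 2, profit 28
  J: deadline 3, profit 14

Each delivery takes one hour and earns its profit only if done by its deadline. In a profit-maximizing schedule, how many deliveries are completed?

Take jobs in profit order; each goes to the latest open slot no later than its deadline.
Profit order: E=63 F=62 A=60 D=52 B=51 G=48 H=38 C=30 I=28 J=14
Assign: E→slot 3, F→slot 2, A→slot 1, D skipped, B skipped, G skipped, H skipped, C skipped, I skipped, J skipped.
Slots: [1:A] [2:F] [3:E]
3 of 10 scheduled.

3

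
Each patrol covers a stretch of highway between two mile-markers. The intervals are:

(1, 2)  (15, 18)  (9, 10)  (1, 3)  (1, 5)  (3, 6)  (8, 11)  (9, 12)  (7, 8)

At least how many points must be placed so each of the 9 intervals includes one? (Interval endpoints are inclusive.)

Sort by right endpoint; whenever an interval is uncovered, place a point at its right end.
By right end: [1,2]  [1,3]  [1,5]  [3,6]  [7,8]  [9,10]  [8,11]  [9,12]  [15,18]
[1,2] uncovered → point at 2; [3,6] uncovered → point at 6; [7,8] uncovered → point at 8; [9,10] uncovered → point at 10; [15,18] uncovered → point at 18.
Points: 2, 6, 8, 10, 18 (5 total).

5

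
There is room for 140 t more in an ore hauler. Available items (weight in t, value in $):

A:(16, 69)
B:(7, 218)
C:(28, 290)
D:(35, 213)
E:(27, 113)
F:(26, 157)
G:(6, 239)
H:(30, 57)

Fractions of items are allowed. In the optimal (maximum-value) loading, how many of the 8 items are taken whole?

Order: G (239/6=39.83) > B (218/7=31.14) > C (290/28=10.36) > D (213/35=6.09) > F (157/26=6.04) > A (69/16=4.31) > E (113/27=4.19) > H (57/30=1.90)
Fill: take G (6 @ 239) → take B (7 @ 218) → take C (28 @ 290) → take D (35 @ 213) → take F (26 @ 157) → take A (16 @ 69) → take 22/27 of E → 92.07; 140/140 used.
6 item(s) taken whole; one partial (take 22/27 of E).

6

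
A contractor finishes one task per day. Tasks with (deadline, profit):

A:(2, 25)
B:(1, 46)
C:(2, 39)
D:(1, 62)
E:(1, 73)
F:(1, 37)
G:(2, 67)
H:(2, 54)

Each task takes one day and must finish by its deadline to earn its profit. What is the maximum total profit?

140

Take jobs in profit order; each goes to the latest open slot no later than its deadline.
By profit: E(d1,73), G(d2,67), D(d1,62), H(d2,54), B(d1,46), C(d2,39), F(d1,37), A(d2,25)
E→slot 1; G→slot 2; D skipped; H skipped; B skipped; C skipped; F skipped; A skipped.
Profit = 73 + 67 = 140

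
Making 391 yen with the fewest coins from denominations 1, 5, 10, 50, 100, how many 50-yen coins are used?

1

Use the largest denomination that fits, subtract, and repeat.
391 − 3×100→91 − 1×50→41 − 4×10→1 − 1×1→0
Count of 50: 1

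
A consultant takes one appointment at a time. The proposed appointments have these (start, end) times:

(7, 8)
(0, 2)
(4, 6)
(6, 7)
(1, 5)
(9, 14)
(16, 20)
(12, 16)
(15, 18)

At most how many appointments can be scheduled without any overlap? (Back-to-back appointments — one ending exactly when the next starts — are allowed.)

Order by finish time; keep every interval that doesn't clash with the previous kept one.
By end time: (0,2), (1,5), (4,6), (6,7), (7,8), (9,14), (12,16), (15,18), (16,20).
Pick (0,2); next start ≥ 2 → (4,6); next start ≥ 6 → (6,7); next start ≥ 7 → (7,8); next start ≥ 8 → (9,14); next start ≥ 14 → (15,18).
Selected 6 appointments.

6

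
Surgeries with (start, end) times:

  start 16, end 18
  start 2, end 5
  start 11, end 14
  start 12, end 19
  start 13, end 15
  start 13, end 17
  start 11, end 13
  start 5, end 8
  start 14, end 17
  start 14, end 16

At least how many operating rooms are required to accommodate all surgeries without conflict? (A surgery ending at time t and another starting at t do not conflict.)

starts: [2, 5, 11, 11, 12, 13, 13, 14, 14, 16]
ends:   [5, 8, 13, 14, 15, 16, 17, 17, 18, 19]
s2→1 e5→0 s5→1 e8→0 s11→1 s11→2 s12→3 e13→2 s13→3 s13→4 e14→3 s14→4 s14→5  — peak 5.

5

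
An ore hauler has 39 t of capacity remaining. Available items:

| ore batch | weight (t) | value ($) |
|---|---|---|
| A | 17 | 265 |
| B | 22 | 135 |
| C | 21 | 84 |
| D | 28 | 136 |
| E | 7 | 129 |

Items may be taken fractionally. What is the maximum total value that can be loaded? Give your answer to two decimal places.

Sort by value per unit weight and fill in that order.
Order: E (129/7=18.43) > A (265/17=15.59) > B (135/22=6.14) > D (136/28=4.86) > C (84/21=4.00)
Fill: take E (7 @ 129) → take A (17 @ 265) → take 15/22 of B → 92.05; 39/39 used.
Total value = 486.05

486.05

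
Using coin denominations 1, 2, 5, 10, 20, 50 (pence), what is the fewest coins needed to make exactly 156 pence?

5

156 − 3×50→6 − 1×5→1 − 1×1→0
Total coins = 3 + 1 + 1 = 5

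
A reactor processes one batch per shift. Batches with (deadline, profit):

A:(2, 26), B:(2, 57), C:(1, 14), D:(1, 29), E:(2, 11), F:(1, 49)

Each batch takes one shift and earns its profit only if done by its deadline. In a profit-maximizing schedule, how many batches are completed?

Profit order: B=57 F=49 D=29 A=26 C=14 E=11
Assign: B→slot 2, F→slot 1, D skipped, A skipped, C skipped, E skipped.
Slots: [1:F] [2:B]
2 of 6 scheduled.

2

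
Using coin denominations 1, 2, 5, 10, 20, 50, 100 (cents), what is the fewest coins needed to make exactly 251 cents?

Greedy: take as many of the largest coin as possible, then repeat with the remainder.
251 = 2×100 + 1×50 + 1×1
Total coins = 2 + 1 + 1 = 4

4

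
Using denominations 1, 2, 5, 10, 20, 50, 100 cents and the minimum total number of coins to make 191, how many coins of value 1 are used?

1

191 = 1×100 + 1×50 + 2×20 + 1×1
Count of 1: 1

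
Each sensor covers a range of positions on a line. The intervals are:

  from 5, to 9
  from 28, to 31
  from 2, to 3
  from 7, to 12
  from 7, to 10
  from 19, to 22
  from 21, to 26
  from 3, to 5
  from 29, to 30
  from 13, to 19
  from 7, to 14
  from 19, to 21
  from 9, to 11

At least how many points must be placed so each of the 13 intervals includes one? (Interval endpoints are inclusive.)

Sorted: [2,3] [3,5] [5,9] [7,10] [9,11] [7,12] [7,14] [13,19] [19,21] [19,22] [21,26] [29,30] [28,31]
{[2,3],[3,5]} hit by 3; {[5,9],[7,10],[9,11],[7,12],[7,14]} hit by 9; {[13,19],[19,21],[19,22]} hit by 19; {[21,26]} hit by 26; {[29,30],[28,31]} hit by 30.
Points: 3, 9, 19, 26, 30 (5 total).

5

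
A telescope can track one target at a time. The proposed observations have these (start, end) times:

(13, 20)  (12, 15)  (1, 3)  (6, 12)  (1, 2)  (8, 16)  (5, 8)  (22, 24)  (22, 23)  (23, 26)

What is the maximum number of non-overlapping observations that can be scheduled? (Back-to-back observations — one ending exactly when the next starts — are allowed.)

By end time: (1,2), (1,3), (5,8), (6,12), (12,15), (8,16), (13,20), (22,23), (22,24), (23,26).
Pick (1,2); next start ≥ 2 → (5,8); next start ≥ 8 → (12,15); next start ≥ 15 → (22,23); next start ≥ 23 → (23,26).
Selected 5 observations.

5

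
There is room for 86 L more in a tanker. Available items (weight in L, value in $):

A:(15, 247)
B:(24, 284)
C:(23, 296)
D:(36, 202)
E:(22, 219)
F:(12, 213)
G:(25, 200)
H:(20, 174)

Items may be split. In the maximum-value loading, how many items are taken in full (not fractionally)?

Sort by value per unit weight and fill in that order.
Ratios (sorted): F 17.75, A 16.47, C 12.87, B 11.83, E 9.95, H 8.70, G 8.00, D 5.61
take F (12 @ 213); take A (15 @ 247); take C (23 @ 296); take B (24 @ 284); take 12/22 of E → 119.45. Capacity used 86/86.
4 item(s) taken whole; one partial (take 12/22 of E).

4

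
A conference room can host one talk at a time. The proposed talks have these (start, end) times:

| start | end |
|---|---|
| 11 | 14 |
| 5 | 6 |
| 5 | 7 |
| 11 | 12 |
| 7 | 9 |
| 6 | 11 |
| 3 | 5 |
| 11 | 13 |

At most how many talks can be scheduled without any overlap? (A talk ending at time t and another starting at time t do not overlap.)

4

Sorted by end: (3,5)  (5,6)  (5,7)  (7,9)  (6,11)  (11,12)  (11,13)  (11,14)
take (3,5); take (5,6); skip (5,7); take (7,9); take (11,12); skip (11,13); skip (11,14).
Selected 4 talks.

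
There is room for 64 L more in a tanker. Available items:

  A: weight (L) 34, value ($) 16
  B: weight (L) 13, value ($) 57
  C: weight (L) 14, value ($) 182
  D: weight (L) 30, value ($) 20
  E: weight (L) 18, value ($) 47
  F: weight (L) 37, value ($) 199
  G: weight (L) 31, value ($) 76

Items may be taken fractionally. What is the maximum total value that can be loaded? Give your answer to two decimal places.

Sort by value per unit weight and fill in that order.
Ratios (sorted): C 13.00, F 5.38, B 4.38, E 2.61, G 2.45, D 0.67, A 0.47
take C (14 @ 182); take F (37 @ 199); take B (13 @ 57). Capacity used 64/64.
Total value = 438.00

438.00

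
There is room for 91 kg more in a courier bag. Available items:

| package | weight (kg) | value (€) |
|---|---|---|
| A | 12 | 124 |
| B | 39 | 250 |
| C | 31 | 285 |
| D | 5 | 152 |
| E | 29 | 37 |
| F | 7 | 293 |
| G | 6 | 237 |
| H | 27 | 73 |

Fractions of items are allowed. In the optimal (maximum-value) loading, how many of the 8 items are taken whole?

5

Sort by value per unit weight and fill in that order.
Order: F (293/7=41.86) > G (237/6=39.50) > D (152/5=30.40) > A (124/12=10.33) > C (285/31=9.19) > B (250/39=6.41) > H (73/27=2.70) > E (37/29=1.28)
Fill: take F (7 @ 293) → take G (6 @ 237) → take D (5 @ 152) → take A (12 @ 124) → take C (31 @ 285) → take 30/39 of B → 192.31; 91/91 used.
5 item(s) taken whole; one partial (take 30/39 of B).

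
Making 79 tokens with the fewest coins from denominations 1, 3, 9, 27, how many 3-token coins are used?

79 = 2×27 + 2×9 + 2×3 + 1×1
Count of 3: 2

2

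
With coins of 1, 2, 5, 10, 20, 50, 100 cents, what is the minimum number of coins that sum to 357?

Greedy: take as many of the largest coin as possible, then repeat with the remainder.
357 − 3×100→57 − 1×50→7 − 1×5→2 − 1×2→0
Total coins = 3 + 1 + 1 + 1 = 6

6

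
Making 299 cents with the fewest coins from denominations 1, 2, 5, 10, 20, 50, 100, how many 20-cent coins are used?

Greedy: take as many of the largest coin as possible, then repeat with the remainder.
299 = 2×100 + 1×50 + 2×20 + 1×5 + 2×2
Count of 20: 2

2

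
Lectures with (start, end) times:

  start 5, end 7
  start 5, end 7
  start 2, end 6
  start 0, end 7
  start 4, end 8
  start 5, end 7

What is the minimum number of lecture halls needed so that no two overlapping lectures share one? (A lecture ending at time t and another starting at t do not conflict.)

starts: [0, 2, 4, 5, 5, 5]
ends:   [6, 7, 7, 7, 7, 8]
s0→1 s2→2 s4→3 s5→4 s5→5 s5→6  — peak 6.

6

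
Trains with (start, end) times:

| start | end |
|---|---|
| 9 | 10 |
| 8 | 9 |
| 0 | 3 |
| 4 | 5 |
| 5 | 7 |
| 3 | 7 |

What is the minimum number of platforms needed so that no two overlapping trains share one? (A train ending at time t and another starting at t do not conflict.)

2

The answer is the maximum number of intervals overlapping at any instant.
Events (time:±→running): 0:+→1 3:-→0 3:+→1 4:+→2 … peak 2.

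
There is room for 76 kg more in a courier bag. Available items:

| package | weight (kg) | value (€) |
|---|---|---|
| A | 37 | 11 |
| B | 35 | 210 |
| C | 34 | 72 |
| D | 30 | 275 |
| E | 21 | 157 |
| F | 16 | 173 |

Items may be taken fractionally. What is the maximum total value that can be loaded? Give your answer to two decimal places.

659.00

Greedy by value/weight ratio, highest first.
Ratios (sorted): F 10.81, D 9.17, E 7.48, B 6.00, C 2.12, A 0.30
take F (16 @ 173); take D (30 @ 275); take E (21 @ 157); take 9/35 of B → 54.00. Capacity used 76/76.
Total value = 659.00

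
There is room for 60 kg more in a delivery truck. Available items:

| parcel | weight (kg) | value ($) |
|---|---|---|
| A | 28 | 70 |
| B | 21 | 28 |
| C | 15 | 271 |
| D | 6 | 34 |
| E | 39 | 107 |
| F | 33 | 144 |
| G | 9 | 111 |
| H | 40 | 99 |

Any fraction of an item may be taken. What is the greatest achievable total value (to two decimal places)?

Sort by value per unit weight and fill in that order.
Order: C (271/15=18.07) > G (111/9=12.33) > D (34/6=5.67) > F (144/33=4.36) > E (107/39=2.74) > A (70/28=2.50) > H (99/40=2.48) > B (28/21=1.33)
Fill: take C (15 @ 271) → take G (9 @ 111) → take D (6 @ 34) → take 30/33 of F → 130.91; 60/60 used.
Total value = 546.91

546.91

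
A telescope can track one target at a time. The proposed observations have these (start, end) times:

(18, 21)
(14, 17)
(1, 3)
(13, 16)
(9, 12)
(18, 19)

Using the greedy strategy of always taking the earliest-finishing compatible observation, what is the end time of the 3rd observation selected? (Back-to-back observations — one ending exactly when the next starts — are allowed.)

16

Sort by end time and greedily take each interval whose start is ≥ the last chosen end.
Sorted by end: (1,3)  (9,12)  (13,16)  (14,17)  (18,19)  (18,21)
take (1,3); take (9,12); take (13,16); take (18,19); skip (18,21).
Selected: (1,3) (9,12) (13,16) (18,19)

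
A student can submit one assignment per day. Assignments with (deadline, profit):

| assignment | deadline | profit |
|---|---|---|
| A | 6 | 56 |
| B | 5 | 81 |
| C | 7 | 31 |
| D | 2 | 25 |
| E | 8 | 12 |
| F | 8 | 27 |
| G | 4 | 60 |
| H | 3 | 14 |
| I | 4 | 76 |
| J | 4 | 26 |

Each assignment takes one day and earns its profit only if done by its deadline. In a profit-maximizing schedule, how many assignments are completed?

8

By profit: B(d5,81), I(d4,76), G(d4,60), A(d6,56), C(d7,31), F(d8,27), J(d4,26), D(d2,25), H(d3,14), E(d8,12)
B→slot 5; I→slot 4; G→slot 3; A→slot 6; C→slot 7; F→slot 8; J→slot 2; D→slot 1; H skipped; E skipped.
8 of 10 scheduled.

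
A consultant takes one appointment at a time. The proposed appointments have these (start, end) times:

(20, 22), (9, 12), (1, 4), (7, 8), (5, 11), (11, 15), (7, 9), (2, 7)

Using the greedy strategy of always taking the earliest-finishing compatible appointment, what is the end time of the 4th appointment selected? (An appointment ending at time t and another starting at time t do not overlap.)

By end time: (1,4), (2,7), (7,8), (7,9), (5,11), (9,12), (11,15), (20,22).
Pick (1,4); next start ≥ 4 → (7,8); next start ≥ 8 → (9,12); next start ≥ 12 → (20,22).
Selected: (1,4) (7,8) (9,12) (20,22)

22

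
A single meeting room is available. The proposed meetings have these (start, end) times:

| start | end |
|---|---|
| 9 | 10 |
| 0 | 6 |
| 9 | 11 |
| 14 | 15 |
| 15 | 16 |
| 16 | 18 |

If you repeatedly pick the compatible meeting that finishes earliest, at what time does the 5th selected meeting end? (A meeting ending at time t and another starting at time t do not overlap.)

18

By end time: (0,6), (9,10), (9,11), (14,15), (15,16), (16,18).
Pick (0,6); next start ≥ 6 → (9,10); next start ≥ 10 → (14,15); next start ≥ 15 → (15,16); next start ≥ 16 → (16,18).
Selected: (0,6) (9,10) (14,15) (15,16) (16,18)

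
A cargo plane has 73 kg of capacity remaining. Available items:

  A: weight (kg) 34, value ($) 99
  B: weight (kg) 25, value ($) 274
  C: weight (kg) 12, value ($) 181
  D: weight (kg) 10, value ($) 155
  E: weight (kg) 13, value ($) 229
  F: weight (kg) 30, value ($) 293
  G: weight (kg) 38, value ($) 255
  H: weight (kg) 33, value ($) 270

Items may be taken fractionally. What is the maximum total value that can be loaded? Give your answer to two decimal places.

965.97

Greedy by value/weight ratio, highest first.
Ratios (sorted): E 17.62, D 15.50, C 15.08, B 10.96, F 9.77, H 8.18, G 6.71, A 2.91
take E (13 @ 229); take D (10 @ 155); take C (12 @ 181); take B (25 @ 274); take 13/30 of F → 126.97. Capacity used 73/73.
Total value = 965.97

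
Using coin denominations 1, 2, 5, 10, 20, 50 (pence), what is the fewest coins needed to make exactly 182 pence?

Greedy: take as many of the largest coin as possible, then repeat with the remainder.
182 = 3×50 + 1×20 + 1×10 + 1×2
Total coins = 3 + 1 + 1 + 1 = 6

6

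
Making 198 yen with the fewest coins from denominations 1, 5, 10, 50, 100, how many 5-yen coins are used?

Greedy: take as many of the largest coin as possible, then repeat with the remainder.
198 = 1×100 + 1×50 + 4×10 + 1×5 + 3×1
Count of 5: 1

1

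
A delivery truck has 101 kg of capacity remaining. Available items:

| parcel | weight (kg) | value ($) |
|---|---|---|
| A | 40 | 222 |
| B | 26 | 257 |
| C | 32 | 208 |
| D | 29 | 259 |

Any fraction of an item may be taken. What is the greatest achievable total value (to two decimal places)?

801.70

Sort by value per unit weight and fill in that order.
Order: B (257/26=9.88) > D (259/29=8.93) > C (208/32=6.50) > A (222/40=5.55)
Fill: take B (26 @ 257) → take D (29 @ 259) → take C (32 @ 208) → take 14/40 of A → 77.70; 101/101 used.
Total value = 801.70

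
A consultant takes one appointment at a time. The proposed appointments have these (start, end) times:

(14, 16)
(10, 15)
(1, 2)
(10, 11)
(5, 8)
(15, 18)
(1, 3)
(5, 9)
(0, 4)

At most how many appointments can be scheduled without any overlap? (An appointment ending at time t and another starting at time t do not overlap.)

4

By end time: (1,2), (1,3), (0,4), (5,8), (5,9), (10,11), (10,15), (14,16), (15,18).
Pick (1,2); next start ≥ 2 → (5,8); next start ≥ 8 → (10,11); next start ≥ 11 → (14,16).
Selected 4 appointments.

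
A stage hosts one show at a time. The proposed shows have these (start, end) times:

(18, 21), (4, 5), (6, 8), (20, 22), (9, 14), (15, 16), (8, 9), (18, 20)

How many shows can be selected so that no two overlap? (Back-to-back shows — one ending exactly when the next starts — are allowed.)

Sort by end time and greedily take each interval whose start is ≥ the last chosen end.
Sorted by end: (4,5)  (6,8)  (8,9)  (9,14)  (15,16)  (18,20)  (18,21)  (20,22)
take (4,5); take (6,8); take (8,9); take (9,14); take (15,16); take (18,20); take (20,22).
Selected 7 shows.

7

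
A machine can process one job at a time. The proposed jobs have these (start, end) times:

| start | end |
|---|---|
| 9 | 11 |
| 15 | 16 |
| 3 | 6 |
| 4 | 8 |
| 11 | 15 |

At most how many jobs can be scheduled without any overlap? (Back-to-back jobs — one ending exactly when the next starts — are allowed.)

Order by finish time; keep every interval that doesn't clash with the previous kept one.
By end time: (3,6), (4,8), (9,11), (11,15), (15,16).
Pick (3,6); next start ≥ 6 → (9,11); next start ≥ 11 → (11,15); next start ≥ 15 → (15,16).
Selected 4 jobs.

4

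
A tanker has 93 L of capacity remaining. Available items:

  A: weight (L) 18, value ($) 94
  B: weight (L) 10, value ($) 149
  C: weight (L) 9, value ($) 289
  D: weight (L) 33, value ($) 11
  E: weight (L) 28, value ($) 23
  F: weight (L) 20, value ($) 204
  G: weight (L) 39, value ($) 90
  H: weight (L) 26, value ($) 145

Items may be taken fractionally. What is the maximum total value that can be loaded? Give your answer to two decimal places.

904.08

Sort by value per unit weight and fill in that order.
Ratios (sorted): C 32.11, B 14.90, F 10.20, H 5.58, A 5.22, G 2.31, E 0.82, D 0.33
take C (9 @ 289); take B (10 @ 149); take F (20 @ 204); take H (26 @ 145); take A (18 @ 94); take 10/39 of G → 23.08. Capacity used 93/93.
Total value = 904.08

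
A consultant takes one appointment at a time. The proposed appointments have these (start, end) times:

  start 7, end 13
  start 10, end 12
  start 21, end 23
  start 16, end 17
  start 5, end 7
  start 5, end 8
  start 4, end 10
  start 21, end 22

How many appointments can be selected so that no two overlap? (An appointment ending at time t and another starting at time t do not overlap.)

4

By end time: (5,7), (5,8), (4,10), (10,12), (7,13), (16,17), (21,22), (21,23).
Pick (5,7); next start ≥ 7 → (10,12); next start ≥ 12 → (16,17); next start ≥ 17 → (21,22).
Selected 4 appointments.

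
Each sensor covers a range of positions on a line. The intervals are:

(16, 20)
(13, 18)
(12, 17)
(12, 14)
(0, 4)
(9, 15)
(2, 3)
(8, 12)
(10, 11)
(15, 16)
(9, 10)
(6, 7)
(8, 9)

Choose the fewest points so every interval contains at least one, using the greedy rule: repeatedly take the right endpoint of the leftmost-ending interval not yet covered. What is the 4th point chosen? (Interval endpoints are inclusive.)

11

Sorted: [2,3] [0,4] [6,7] [8,9] [9,10] [10,11] [8,12] [12,14] [9,15] [15,16] [12,17] [13,18] [16,20]
{[2,3],[0,4]} hit by 3; {[6,7]} hit by 7; {[8,9],[9,10]} hit by 9; {[10,11],[8,12]} hit by 11; {[12,14],[9,15]} hit by 14; {[15,16],[12,17],[13,18],[16,20]} hit by 16.
Points: 3, 7, 9, 11, 14, 16 (6 total).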